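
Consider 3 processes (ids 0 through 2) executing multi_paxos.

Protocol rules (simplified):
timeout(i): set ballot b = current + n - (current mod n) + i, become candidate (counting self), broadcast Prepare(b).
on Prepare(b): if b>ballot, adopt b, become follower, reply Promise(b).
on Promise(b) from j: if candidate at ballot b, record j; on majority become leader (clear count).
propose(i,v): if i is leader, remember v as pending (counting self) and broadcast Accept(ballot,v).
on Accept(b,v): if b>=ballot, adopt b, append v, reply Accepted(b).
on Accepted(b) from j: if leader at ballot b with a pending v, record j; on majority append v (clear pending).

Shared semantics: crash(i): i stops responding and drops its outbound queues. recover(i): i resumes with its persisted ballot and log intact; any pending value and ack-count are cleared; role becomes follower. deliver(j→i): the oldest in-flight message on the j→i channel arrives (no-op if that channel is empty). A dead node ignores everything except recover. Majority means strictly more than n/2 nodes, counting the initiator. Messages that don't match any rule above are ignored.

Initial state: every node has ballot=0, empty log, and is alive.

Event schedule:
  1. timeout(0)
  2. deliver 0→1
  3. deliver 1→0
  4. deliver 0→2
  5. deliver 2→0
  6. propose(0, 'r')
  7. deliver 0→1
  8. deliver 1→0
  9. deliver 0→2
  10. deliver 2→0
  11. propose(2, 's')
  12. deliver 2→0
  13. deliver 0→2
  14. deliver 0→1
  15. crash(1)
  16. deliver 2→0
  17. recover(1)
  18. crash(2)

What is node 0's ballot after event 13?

3

e1 timeout(0): 0[cand,b=3,-]
e2 deliver 0→1: 1[foll,b=3,-]
e3 deliver 1→0: 0[lead,b=3,-]
e4 deliver 0→2: 2[foll,b=3,-]
e5 deliver 2→0: ·
e6 propose(0,'r'): ·
e7 deliver 0→1: 1[foll,b=3,r]
e8 deliver 1→0: 0[lead,b=3,r]
e9 deliver 0→2: 2[foll,b=3,r]
e10 deliver 2→0: ·
e11 propose(2,'s'): ·
e12 deliver 2→0: ·
e13 deliver 0→2: ·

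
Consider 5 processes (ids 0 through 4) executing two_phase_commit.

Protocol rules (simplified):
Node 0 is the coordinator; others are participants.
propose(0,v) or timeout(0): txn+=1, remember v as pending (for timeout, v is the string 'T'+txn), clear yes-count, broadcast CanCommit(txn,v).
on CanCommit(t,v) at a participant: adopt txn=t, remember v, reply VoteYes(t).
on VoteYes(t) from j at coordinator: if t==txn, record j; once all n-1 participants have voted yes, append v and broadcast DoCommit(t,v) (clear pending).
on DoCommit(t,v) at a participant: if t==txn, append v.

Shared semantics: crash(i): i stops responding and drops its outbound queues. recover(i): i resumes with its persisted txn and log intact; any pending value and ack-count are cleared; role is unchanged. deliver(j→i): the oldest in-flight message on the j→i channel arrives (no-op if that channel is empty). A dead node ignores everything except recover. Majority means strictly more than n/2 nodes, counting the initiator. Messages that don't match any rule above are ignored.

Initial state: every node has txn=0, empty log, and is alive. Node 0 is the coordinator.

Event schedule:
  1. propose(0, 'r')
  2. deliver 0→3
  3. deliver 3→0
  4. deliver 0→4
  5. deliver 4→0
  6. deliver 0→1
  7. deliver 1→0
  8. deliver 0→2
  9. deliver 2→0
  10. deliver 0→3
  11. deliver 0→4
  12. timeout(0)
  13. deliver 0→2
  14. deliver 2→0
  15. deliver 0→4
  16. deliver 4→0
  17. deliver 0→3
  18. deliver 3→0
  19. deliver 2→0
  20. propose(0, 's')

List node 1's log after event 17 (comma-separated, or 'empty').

step 1 propose(0,'r'): 0={coor,t=1,log=-}
step 2 deliver 0→3: 3={part,t=1,log=-}
step 3 deliver 3→0: —
step 4 deliver 0→4: 4={part,t=1,log=-}
step 5 deliver 4→0: —
step 6 deliver 0→1: 1={part,t=1,log=-}
step 7 deliver 1→0: —
step 8 deliver 0→2: 2={part,t=1,log=-}
step 9 deliver 2→0: 0={coor,t=1,log=r}
step 10 deliver 0→3: 3={part,t=1,log=r}
step 11 deliver 0→4: 4={part,t=1,log=r}
step 12 timeout(0): 0={coor,t=2,log=r}
step 13 deliver 0→2: 2={part,t=1,log=r}
step 14 deliver 2→0: —
step 15 deliver 0→4: 4={part,t=2,log=r}
step 16 deliver 4→0: —
step 17 deliver 0→3: 3={part,t=2,log=r}

empty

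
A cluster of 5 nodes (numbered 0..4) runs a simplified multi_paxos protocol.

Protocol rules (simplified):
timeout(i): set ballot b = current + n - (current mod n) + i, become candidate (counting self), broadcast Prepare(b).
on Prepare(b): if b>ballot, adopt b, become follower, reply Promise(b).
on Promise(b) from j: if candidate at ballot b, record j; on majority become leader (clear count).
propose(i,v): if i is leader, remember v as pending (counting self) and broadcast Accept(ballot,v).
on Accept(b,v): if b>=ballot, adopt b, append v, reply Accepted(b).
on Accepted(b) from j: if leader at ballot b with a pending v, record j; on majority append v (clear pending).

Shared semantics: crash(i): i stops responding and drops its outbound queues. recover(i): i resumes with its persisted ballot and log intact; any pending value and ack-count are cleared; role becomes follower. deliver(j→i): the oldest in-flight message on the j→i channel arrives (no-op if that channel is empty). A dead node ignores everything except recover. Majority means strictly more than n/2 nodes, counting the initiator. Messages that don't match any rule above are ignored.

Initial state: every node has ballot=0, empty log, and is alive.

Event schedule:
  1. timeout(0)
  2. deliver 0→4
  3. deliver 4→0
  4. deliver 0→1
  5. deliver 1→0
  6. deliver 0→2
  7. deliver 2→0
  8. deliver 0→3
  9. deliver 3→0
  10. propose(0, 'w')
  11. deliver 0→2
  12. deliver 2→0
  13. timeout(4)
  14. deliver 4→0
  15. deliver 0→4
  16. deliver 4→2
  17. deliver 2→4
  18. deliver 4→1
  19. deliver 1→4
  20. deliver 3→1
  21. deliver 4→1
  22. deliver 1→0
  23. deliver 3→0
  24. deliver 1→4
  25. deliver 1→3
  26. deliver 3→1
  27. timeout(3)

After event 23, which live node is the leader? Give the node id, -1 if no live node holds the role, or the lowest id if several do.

e1 timeout(0): 0[cand,b=5,-]
e2 deliver 0→4: 4[foll,b=5,-]
e3 deliver 4→0: ·
e4 deliver 0→1: 1[foll,b=5,-]
e5 deliver 1→0: 0[lead,b=5,-]
e6 deliver 0→2: 2[foll,b=5,-]
e7 deliver 2→0: ·
e8 deliver 0→3: 3[foll,b=5,-]
e9 deliver 3→0: ·
e10 propose(0,'w'): ·
e11 deliver 0→2: 2[foll,b=5,w]
e12 deliver 2→0: ·
e13 timeout(4): 4[cand,b=14,-]
e14 deliver 4→0: 0[foll,b=14,-]
e15 deliver 0→4: ·
e16 deliver 4→2: 2[foll,b=14,w]
e17 deliver 2→4: ·
e18 deliver 4→1: 1[foll,b=14,-]
e19 deliver 1→4: 4[lead,b=14,-]
e20 deliver 3→1: ·
e21 deliver 4→1: ·
e22 deliver 1→0: ·
e23 deliver 3→0: ·

4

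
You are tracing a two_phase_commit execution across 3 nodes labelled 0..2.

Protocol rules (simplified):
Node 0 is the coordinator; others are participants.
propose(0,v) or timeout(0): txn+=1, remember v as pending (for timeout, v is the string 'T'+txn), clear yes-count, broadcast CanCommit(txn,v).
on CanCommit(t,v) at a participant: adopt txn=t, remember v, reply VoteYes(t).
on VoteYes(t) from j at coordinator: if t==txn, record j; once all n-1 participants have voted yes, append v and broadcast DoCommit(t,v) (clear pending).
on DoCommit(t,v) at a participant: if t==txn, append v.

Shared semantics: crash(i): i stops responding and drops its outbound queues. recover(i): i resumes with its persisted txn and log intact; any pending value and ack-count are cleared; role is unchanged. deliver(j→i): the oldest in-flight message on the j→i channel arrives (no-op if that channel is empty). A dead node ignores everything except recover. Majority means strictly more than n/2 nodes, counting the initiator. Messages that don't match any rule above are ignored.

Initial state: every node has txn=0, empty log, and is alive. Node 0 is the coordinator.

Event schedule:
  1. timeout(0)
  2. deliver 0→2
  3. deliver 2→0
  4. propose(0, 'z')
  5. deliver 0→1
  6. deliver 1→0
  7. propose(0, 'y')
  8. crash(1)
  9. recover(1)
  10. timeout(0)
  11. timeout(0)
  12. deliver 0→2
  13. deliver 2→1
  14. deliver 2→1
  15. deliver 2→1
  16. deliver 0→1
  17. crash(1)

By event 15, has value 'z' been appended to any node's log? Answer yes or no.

no

e1 timeout(0): 0[coor,t=1,-]
e2 deliver 0→2: 2[part,t=1,-]
e3 deliver 2→0: ·
e4 propose(0,'z'): 0[coor,t=2,-]
e5 deliver 0→1: 1[part,t=1,-]
e6 deliver 1→0: ·
e7 propose(0,'y'): 0[coor,t=3,-]
e8 crash(1): 1[✗part,t=1,-]
e9 recover(1): 1[part,t=1,-]
e10 timeout(0): 0[coor,t=4,-]
e11 timeout(0): 0[coor,t=5,-]
e12 deliver 0→2: 2[part,t=2,-]
e13 deliver 2→1: ·
e14 deliver 2→1: ·
e15 deliver 2→1: ·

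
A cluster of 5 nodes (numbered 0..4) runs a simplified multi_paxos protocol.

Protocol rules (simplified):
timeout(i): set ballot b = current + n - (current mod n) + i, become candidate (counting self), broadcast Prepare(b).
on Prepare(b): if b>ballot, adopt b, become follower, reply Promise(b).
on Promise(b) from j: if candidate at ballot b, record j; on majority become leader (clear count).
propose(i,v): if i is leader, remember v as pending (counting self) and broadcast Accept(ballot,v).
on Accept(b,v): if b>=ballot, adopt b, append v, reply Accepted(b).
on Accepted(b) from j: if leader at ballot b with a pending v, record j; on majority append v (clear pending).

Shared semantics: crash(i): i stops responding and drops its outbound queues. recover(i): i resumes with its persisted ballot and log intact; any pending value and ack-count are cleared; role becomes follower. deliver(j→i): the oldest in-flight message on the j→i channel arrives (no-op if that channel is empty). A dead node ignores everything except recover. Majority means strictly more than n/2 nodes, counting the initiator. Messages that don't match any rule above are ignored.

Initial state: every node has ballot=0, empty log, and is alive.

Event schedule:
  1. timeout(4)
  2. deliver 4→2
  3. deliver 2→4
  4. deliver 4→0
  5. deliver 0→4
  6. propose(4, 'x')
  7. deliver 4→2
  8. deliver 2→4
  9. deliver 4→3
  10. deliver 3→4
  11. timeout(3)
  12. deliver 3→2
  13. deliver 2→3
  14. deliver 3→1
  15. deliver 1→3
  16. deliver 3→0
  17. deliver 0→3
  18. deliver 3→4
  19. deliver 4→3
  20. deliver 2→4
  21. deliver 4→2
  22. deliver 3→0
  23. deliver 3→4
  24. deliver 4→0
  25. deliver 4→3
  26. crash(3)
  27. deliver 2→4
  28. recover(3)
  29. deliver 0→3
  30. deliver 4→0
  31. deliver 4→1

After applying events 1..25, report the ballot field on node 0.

13

e1 timeout(4): 4[cand,b=9,-]
e2 deliver 4→2: 2[foll,b=9,-]
e3 deliver 2→4: ·
e4 deliver 4→0: 0[foll,b=9,-]
e5 deliver 0→4: 4[lead,b=9,-]
e6 propose(4,'x'): ·
e7 deliver 4→2: 2[foll,b=9,x]
e8 deliver 2→4: ·
e9 deliver 4→3: 3[foll,b=9,-]
e10 deliver 3→4: ·
e11 timeout(3): 3[cand,b=13,-]
e12 deliver 3→2: 2[foll,b=13,x]
e13 deliver 2→3: ·
e14 deliver 3→1: 1[foll,b=13,-]
e15 deliver 1→3: 3[lead,b=13,-]
e16 deliver 3→0: 0[foll,b=13,-]
e17 deliver 0→3: ·
e18 deliver 3→4: 4[foll,b=13,-]
e19 deliver 4→3: ·
e20 deliver 2→4: ·
e21 deliver 4→2: ·
e22 deliver 3→0: ·
e23 deliver 3→4: ·
e24 deliver 4→0: ·
e25 deliver 4→3: ·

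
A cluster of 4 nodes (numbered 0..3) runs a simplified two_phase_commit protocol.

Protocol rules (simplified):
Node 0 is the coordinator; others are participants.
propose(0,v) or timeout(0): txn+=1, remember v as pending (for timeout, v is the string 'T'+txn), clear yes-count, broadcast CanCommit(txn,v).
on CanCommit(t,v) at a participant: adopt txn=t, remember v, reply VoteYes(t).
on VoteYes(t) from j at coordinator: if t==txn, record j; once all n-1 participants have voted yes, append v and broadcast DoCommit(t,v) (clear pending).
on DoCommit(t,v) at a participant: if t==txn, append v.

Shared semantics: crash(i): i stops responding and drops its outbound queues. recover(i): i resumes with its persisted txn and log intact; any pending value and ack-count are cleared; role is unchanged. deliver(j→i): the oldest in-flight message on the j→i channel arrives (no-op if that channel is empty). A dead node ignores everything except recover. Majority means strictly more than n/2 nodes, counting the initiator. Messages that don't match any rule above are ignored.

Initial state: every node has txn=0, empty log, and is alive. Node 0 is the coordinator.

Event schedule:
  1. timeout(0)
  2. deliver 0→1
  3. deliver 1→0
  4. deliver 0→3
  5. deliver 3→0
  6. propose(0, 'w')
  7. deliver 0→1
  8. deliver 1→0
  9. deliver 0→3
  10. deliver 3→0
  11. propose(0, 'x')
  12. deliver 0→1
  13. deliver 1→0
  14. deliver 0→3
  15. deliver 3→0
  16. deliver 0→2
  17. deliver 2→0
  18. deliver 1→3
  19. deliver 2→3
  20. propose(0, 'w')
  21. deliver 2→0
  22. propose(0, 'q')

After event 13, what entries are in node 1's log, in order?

after 1 — timeout(0): n0:coor/t1/[-]
after 2 — deliver 0→1: n1:part/t1/[-]
after 3 — deliver 1→0: ·
after 4 — deliver 0→3: n3:part/t1/[-]
after 5 — deliver 3→0: ·
after 6 — propose(0,'w'): n0:coor/t2/[-]
after 7 — deliver 0→1: n1:part/t2/[-]
after 8 — deliver 1→0: ·
after 9 — deliver 0→3: n3:part/t2/[-]
after 10 — deliver 3→0: ·
after 11 — propose(0,'x'): n0:coor/t3/[-]
after 12 — deliver 0→1: n1:part/t3/[-]
after 13 — deliver 1→0: ·

empty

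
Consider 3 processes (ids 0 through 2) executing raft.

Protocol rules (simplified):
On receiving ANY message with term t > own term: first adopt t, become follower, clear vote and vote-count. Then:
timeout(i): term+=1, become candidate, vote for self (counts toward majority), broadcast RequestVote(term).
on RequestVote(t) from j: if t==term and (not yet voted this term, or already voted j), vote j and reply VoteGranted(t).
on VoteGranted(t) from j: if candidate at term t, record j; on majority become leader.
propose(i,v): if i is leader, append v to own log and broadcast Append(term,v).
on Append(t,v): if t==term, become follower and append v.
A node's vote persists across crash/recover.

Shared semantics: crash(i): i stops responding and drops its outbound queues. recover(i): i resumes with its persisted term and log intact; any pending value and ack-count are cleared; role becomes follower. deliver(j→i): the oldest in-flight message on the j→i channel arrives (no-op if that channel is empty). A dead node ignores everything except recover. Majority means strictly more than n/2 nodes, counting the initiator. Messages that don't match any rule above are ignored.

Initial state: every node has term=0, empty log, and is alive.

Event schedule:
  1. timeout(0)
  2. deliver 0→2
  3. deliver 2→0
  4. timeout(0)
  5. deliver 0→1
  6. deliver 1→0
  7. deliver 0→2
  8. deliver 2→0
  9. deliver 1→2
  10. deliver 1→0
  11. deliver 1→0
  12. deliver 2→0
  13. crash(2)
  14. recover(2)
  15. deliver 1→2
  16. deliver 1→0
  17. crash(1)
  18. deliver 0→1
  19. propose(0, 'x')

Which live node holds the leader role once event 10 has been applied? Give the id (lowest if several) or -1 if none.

0

after 1 — timeout(0): n0:cand/t1/[-]
after 2 — deliver 0→2: n2:foll/t1/[-]
after 3 — deliver 2→0: n0:lead/t1/[-]
after 4 — timeout(0): n0:cand/t2/[-]
after 5 — deliver 0→1: n1:foll/t1/[-]
after 6 — deliver 1→0: ·
after 7 — deliver 0→2: n2:foll/t2/[-]
after 8 — deliver 2→0: n0:lead/t2/[-]
after 9 — deliver 1→2: ·
after 10 — deliver 1→0: ·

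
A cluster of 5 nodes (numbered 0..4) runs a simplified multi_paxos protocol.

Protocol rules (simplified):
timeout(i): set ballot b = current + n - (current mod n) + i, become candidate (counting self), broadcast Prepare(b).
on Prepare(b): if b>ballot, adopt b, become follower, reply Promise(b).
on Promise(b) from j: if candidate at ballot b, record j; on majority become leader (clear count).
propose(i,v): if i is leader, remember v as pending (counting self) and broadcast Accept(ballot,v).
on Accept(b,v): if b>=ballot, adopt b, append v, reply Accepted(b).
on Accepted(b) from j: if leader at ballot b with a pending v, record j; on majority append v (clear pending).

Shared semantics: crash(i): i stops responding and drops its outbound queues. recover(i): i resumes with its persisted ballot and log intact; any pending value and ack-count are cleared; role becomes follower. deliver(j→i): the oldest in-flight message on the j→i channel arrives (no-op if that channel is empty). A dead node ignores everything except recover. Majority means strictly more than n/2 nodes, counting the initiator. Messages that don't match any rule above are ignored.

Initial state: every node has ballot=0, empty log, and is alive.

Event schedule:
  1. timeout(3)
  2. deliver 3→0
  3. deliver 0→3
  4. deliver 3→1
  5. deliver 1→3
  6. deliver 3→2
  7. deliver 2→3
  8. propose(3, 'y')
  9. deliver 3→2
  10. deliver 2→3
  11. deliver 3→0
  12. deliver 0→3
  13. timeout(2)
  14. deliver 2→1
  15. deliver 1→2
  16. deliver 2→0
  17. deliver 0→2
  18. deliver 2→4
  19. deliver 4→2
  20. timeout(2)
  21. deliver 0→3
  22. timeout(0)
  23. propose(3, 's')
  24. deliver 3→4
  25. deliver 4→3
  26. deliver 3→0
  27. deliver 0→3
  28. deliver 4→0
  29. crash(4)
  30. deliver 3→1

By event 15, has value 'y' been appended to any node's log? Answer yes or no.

[1] timeout(3) → N3(cand b8 [-])
[2] deliver 3→0 → N0(foll b8 [-])
[3] deliver 0→3 → ∅
[4] deliver 3→1 → N1(foll b8 [-])
[5] deliver 1→3 → N3(lead b8 [-])
[6] deliver 3→2 → N2(foll b8 [-])
[7] deliver 2→3 → ∅
[8] propose(3,'y') → ∅
[9] deliver 3→2 → N2(foll b8 [y])
[10] deliver 2→3 → ∅
[11] deliver 3→0 → N0(foll b8 [y])
[12] deliver 0→3 → N3(lead b8 [y])
[13] timeout(2) → N2(cand b12 [y])
[14] deliver 2→1 → N1(foll b12 [-])
[15] deliver 1→2 → ∅

yes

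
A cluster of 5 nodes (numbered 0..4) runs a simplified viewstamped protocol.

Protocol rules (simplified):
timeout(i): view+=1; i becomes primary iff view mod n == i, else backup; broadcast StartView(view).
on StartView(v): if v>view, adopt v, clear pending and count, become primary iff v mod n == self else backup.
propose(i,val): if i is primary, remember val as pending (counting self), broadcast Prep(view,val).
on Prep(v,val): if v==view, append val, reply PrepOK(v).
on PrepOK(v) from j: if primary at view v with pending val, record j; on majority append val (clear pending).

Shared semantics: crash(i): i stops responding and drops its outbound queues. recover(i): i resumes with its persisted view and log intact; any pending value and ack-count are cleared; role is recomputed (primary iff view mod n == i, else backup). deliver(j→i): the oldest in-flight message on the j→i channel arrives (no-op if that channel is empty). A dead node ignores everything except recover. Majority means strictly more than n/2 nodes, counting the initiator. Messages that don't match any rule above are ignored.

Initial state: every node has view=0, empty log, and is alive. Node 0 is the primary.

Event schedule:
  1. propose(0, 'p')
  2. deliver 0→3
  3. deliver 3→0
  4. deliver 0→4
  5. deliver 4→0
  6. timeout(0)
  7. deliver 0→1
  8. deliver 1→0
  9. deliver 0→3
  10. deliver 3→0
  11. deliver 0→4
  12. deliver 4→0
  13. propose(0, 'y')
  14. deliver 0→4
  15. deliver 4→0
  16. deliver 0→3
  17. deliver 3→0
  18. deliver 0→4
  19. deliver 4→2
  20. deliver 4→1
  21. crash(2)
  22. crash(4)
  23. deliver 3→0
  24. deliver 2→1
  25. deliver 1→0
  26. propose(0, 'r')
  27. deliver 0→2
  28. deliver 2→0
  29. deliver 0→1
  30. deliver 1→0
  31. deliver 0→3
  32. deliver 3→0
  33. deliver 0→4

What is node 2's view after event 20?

0

[1] propose(0,'p') → ∅
[2] deliver 0→3 → N3(back v0 [p])
[3] deliver 3→0 → ∅
[4] deliver 0→4 → N4(back v0 [p])
[5] deliver 4→0 → N0(prim v0 [p])
[6] timeout(0) → N0(back v1 [p])
[7] deliver 0→1 → N1(back v0 [p])
[8] deliver 1→0 → ∅
[9] deliver 0→3 → N3(back v1 [p])
[10] deliver 3→0 → ∅
[11] deliver 0→4 → N4(back v1 [p])
[12] deliver 4→0 → ∅
[13] propose(0,'y') → ∅
[14] deliver 0→4 → ∅
[15] deliver 4→0 → ∅
[16] deliver 0→3 → ∅
[17] deliver 3→0 → ∅
[18] deliver 0→4 → ∅
[19] deliver 4→2 → ∅
[20] deliver 4→1 → ∅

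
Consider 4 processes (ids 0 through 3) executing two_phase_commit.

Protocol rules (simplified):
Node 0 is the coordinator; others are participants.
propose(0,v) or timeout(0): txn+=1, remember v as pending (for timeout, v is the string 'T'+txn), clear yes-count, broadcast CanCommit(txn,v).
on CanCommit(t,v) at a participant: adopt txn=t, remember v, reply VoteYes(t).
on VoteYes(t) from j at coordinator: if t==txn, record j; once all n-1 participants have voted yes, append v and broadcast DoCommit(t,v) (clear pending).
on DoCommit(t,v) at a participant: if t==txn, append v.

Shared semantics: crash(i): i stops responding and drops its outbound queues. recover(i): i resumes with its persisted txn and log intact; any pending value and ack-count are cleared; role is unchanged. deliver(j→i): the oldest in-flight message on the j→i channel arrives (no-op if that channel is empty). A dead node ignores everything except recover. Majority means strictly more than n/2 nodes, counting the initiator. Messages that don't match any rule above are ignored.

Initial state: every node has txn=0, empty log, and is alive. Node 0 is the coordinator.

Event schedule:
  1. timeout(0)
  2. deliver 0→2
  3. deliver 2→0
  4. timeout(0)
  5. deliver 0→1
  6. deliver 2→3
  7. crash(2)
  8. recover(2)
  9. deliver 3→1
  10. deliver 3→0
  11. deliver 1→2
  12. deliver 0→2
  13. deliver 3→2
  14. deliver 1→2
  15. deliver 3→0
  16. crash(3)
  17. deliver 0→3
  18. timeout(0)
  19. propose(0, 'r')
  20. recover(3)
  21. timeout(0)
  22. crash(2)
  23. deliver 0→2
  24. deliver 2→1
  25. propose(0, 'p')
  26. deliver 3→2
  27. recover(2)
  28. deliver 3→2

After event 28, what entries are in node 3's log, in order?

empty

after 1 — timeout(0): n0:coor/t1/[-]
after 2 — deliver 0→2: n2:part/t1/[-]
after 3 — deliver 2→0: ·
after 4 — timeout(0): n0:coor/t2/[-]
after 5 — deliver 0→1: n1:part/t1/[-]
after 6 — deliver 2→3: ·
after 7 — crash(2): n2:✗part/t1/[-]
after 8 — recover(2): n2:part/t1/[-]
after 9 — deliver 3→1: ·
after 10 — deliver 3→0: ·
after 11 — deliver 1→2: ·
after 12 — deliver 0→2: n2:part/t2/[-]
after 13 — deliver 3→2: ·
after 14 — deliver 1→2: ·
after 15 — deliver 3→0: ·
after 16 — crash(3): n3:✗part/t0/[-]
after 17 — deliver 0→3: ·
after 18 — timeout(0): n0:coor/t3/[-]
after 19 — propose(0,'r'): n0:coor/t4/[-]
after 20 — recover(3): n3:part/t0/[-]
after 21 — timeout(0): n0:coor/t5/[-]
after 22 — crash(2): n2:✗part/t2/[-]
after 23 — deliver 0→2: ·
after 24 — deliver 2→1: ·
after 25 — propose(0,'p'): n0:coor/t6/[-]
after 26 — deliver 3→2: ·
after 27 — recover(2): n2:part/t2/[-]
after 28 — deliver 3→2: ·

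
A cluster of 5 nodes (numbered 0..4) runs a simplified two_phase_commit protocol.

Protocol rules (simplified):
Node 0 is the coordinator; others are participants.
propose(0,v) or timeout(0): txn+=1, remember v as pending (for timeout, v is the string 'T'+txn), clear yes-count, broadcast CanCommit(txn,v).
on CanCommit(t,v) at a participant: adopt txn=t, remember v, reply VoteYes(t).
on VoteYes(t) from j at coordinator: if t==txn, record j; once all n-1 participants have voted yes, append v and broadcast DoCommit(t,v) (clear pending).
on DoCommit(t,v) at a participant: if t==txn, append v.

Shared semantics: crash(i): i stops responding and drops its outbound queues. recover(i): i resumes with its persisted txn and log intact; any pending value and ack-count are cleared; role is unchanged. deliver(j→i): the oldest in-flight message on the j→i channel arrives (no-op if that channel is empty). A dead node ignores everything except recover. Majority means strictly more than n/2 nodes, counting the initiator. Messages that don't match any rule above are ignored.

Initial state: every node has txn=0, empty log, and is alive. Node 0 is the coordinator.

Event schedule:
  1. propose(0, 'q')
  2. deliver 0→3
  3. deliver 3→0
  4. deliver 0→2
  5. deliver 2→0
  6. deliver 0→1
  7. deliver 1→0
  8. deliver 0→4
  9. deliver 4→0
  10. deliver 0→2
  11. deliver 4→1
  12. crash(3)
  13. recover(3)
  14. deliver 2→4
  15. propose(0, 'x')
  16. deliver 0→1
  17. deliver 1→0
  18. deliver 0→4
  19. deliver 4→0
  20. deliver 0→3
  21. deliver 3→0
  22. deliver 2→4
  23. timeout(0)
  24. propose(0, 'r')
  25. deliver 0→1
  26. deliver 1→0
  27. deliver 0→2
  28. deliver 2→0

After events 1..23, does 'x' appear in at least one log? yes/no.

no

[1] propose(0,'q') → N0(coor t1 [-])
[2] deliver 0→3 → N3(part t1 [-])
[3] deliver 3→0 → ∅
[4] deliver 0→2 → N2(part t1 [-])
[5] deliver 2→0 → ∅
[6] deliver 0→1 → N1(part t1 [-])
[7] deliver 1→0 → ∅
[8] deliver 0→4 → N4(part t1 [-])
[9] deliver 4→0 → N0(coor t1 [q])
[10] deliver 0→2 → N2(part t1 [q])
[11] deliver 4→1 → ∅
[12] crash(3) → N3(✗part t1 [-])
[13] recover(3) → N3(part t1 [-])
[14] deliver 2→4 → ∅
[15] propose(0,'x') → N0(coor t2 [q])
[16] deliver 0→1 → N1(part t1 [q])
[17] deliver 1→0 → ∅
[18] deliver 0→4 → N4(part t1 [q])
[19] deliver 4→0 → ∅
[20] deliver 0→3 → N3(part t1 [q])
[21] deliver 3→0 → ∅
[22] deliver 2→4 → ∅
[23] timeout(0) → N0(coor t3 [q])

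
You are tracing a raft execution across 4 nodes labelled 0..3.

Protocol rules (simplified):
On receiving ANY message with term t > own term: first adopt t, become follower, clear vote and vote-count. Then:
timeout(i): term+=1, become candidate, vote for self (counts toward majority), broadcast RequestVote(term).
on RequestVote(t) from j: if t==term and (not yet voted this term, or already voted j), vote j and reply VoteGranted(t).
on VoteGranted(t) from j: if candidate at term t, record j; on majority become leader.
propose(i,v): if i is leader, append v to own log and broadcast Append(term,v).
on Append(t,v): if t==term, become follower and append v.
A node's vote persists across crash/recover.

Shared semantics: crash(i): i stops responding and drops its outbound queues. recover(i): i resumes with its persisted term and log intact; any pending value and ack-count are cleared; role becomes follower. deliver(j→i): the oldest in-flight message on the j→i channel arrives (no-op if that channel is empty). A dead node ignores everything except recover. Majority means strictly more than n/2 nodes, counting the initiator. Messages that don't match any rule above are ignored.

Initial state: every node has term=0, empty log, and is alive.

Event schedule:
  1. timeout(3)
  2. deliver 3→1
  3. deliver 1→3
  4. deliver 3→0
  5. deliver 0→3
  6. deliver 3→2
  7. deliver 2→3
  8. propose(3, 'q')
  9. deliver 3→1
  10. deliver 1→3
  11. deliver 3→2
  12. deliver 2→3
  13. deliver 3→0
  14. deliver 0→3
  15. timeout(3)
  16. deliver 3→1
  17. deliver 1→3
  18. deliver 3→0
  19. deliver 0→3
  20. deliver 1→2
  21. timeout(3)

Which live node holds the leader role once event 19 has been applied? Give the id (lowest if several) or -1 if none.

3

[1] timeout(3) → N3(cand t1 [-])
[2] deliver 3→1 → N1(foll t1 [-])
[3] deliver 1→3 → ∅
[4] deliver 3→0 → N0(foll t1 [-])
[5] deliver 0→3 → N3(lead t1 [-])
[6] deliver 3→2 → N2(foll t1 [-])
[7] deliver 2→3 → ∅
[8] propose(3,'q') → N3(lead t1 [q])
[9] deliver 3→1 → N1(foll t1 [q])
[10] deliver 1→3 → ∅
[11] deliver 3→2 → N2(foll t1 [q])
[12] deliver 2→3 → ∅
[13] deliver 3→0 → N0(foll t1 [q])
[14] deliver 0→3 → ∅
[15] timeout(3) → N3(cand t2 [q])
[16] deliver 3→1 → N1(foll t2 [q])
[17] deliver 1→3 → ∅
[18] deliver 3→0 → N0(foll t2 [q])
[19] deliver 0→3 → N3(lead t2 [q])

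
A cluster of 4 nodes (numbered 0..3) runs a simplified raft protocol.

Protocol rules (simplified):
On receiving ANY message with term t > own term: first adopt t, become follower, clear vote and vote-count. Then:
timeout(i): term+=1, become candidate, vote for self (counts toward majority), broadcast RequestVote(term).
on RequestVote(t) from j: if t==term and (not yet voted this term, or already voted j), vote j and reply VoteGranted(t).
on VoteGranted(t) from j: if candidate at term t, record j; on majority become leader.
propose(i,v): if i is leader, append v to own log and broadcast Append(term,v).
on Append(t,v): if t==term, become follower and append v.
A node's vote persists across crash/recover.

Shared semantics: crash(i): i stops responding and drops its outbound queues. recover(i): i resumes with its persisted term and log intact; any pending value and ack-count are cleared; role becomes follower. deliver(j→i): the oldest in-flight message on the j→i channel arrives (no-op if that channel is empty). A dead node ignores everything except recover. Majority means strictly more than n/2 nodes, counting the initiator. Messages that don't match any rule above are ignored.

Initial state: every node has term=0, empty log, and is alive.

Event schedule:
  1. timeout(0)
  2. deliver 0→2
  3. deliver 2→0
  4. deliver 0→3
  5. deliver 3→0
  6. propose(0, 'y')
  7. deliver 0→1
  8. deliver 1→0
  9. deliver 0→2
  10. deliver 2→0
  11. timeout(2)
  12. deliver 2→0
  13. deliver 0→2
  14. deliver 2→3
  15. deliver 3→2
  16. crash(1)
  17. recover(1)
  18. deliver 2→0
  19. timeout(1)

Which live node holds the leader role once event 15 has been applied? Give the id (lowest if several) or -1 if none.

2

[1] timeout(0) → N0(cand t1 [-])
[2] deliver 0→2 → N2(foll t1 [-])
[3] deliver 2→0 → ∅
[4] deliver 0→3 → N3(foll t1 [-])
[5] deliver 3→0 → N0(lead t1 [-])
[6] propose(0,'y') → N0(lead t1 [y])
[7] deliver 0→1 → N1(foll t1 [-])
[8] deliver 1→0 → ∅
[9] deliver 0→2 → N2(foll t1 [y])
[10] deliver 2→0 → ∅
[11] timeout(2) → N2(cand t2 [y])
[12] deliver 2→0 → N0(foll t2 [y])
[13] deliver 0→2 → ∅
[14] deliver 2→3 → N3(foll t2 [-])
[15] deliver 3→2 → N2(lead t2 [y])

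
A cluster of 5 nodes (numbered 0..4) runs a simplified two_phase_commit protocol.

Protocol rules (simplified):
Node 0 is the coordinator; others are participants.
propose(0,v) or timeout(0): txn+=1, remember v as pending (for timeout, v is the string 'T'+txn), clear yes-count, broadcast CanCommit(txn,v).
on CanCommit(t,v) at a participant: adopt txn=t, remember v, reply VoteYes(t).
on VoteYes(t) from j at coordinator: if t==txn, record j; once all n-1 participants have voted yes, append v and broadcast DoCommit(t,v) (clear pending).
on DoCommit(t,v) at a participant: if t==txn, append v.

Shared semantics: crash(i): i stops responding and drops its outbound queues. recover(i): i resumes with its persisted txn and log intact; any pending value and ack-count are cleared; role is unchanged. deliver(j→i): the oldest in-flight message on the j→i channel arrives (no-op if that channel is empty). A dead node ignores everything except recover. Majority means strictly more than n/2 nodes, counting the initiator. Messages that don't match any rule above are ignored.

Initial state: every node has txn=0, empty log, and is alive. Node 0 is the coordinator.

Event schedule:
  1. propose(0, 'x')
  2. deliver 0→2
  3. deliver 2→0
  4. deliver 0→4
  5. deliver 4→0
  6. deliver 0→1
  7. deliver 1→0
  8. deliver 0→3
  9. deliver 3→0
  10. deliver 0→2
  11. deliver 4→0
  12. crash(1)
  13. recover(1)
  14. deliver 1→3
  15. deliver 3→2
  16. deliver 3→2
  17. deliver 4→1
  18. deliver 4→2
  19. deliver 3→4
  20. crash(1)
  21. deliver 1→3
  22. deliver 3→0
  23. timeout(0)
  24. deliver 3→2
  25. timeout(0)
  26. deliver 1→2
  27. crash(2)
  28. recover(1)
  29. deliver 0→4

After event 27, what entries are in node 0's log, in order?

[1] propose(0,'x') → N0(coor t1 [-])
[2] deliver 0→2 → N2(part t1 [-])
[3] deliver 2→0 → ∅
[4] deliver 0→4 → N4(part t1 [-])
[5] deliver 4→0 → ∅
[6] deliver 0→1 → N1(part t1 [-])
[7] deliver 1→0 → ∅
[8] deliver 0→3 → N3(part t1 [-])
[9] deliver 3→0 → N0(coor t1 [x])
[10] deliver 0→2 → N2(part t1 [x])
[11] deliver 4→0 → ∅
[12] crash(1) → N1(✗part t1 [-])
[13] recover(1) → N1(part t1 [-])
[14] deliver 1→3 → ∅
[15] deliver 3→2 → ∅
[16] deliver 3→2 → ∅
[17] deliver 4→1 → ∅
[18] deliver 4→2 → ∅
[19] deliver 3→4 → ∅
[20] crash(1) → N1(✗part t1 [-])
[21] deliver 1→3 → ∅
[22] deliver 3→0 → ∅
[23] timeout(0) → N0(coor t2 [x])
[24] deliver 3→2 → ∅
[25] timeout(0) → N0(coor t3 [x])
[26] deliver 1→2 → ∅
[27] crash(2) → N2(✗part t1 [x])

x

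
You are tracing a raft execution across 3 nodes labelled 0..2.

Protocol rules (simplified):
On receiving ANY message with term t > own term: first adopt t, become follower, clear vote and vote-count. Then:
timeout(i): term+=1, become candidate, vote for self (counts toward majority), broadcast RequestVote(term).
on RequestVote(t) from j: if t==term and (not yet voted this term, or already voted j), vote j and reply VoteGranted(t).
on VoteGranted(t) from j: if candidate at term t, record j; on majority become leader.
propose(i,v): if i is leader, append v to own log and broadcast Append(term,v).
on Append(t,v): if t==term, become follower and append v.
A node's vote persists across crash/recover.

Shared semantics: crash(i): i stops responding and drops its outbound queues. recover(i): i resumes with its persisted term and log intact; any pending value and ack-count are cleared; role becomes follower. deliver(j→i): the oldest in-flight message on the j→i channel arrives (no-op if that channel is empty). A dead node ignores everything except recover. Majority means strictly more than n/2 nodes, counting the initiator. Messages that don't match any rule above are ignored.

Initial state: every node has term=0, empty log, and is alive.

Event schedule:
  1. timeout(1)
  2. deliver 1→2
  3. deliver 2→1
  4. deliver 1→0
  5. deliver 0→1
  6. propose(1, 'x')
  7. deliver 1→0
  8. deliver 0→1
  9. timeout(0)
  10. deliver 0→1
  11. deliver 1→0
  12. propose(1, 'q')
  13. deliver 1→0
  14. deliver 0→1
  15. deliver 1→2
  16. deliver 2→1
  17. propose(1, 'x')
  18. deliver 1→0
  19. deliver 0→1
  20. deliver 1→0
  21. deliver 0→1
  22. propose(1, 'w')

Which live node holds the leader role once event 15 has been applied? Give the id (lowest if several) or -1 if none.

[1] timeout(1) → N1(cand t1 [-])
[2] deliver 1→2 → N2(foll t1 [-])
[3] deliver 2→1 → N1(lead t1 [-])
[4] deliver 1→0 → N0(foll t1 [-])
[5] deliver 0→1 → ∅
[6] propose(1,'x') → N1(lead t1 [x])
[7] deliver 1→0 → N0(foll t1 [x])
[8] deliver 0→1 → ∅
[9] timeout(0) → N0(cand t2 [x])
[10] deliver 0→1 → N1(foll t2 [x])
[11] deliver 1→0 → N0(lead t2 [x])
[12] propose(1,'q') → ∅
[13] deliver 1→0 → ∅
[14] deliver 0→1 → ∅
[15] deliver 1→2 → N2(foll t1 [x])

0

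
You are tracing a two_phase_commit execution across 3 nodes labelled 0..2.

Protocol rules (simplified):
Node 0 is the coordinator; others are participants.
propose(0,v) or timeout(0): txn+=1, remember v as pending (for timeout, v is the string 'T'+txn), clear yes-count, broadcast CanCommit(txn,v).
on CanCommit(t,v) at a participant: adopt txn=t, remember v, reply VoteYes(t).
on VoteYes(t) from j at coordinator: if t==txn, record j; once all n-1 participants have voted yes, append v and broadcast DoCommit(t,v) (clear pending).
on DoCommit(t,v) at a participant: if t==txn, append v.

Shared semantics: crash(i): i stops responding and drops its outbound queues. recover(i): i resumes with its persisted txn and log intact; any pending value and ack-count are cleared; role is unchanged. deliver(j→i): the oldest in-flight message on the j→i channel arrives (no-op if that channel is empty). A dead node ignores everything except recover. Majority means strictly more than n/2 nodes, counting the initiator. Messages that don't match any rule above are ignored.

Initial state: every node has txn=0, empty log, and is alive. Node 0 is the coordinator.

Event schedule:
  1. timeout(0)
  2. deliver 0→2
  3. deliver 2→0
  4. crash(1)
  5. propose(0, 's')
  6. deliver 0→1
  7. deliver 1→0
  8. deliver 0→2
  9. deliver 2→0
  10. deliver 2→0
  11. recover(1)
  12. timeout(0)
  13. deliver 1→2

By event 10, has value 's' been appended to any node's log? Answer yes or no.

1. timeout(0):  <0:coor t1 ->
2. deliver 0→2:  <2:part t1 ->
3. deliver 2→0:  nop
4. crash(1):  <1:✗part t0 ->
5. propose(0,'s'):  <0:coor t2 ->
6. deliver 0→1:  nop
7. deliver 1→0:  nop
8. deliver 0→2:  <2:part t2 ->
9. deliver 2→0:  nop
10. deliver 2→0:  nop

no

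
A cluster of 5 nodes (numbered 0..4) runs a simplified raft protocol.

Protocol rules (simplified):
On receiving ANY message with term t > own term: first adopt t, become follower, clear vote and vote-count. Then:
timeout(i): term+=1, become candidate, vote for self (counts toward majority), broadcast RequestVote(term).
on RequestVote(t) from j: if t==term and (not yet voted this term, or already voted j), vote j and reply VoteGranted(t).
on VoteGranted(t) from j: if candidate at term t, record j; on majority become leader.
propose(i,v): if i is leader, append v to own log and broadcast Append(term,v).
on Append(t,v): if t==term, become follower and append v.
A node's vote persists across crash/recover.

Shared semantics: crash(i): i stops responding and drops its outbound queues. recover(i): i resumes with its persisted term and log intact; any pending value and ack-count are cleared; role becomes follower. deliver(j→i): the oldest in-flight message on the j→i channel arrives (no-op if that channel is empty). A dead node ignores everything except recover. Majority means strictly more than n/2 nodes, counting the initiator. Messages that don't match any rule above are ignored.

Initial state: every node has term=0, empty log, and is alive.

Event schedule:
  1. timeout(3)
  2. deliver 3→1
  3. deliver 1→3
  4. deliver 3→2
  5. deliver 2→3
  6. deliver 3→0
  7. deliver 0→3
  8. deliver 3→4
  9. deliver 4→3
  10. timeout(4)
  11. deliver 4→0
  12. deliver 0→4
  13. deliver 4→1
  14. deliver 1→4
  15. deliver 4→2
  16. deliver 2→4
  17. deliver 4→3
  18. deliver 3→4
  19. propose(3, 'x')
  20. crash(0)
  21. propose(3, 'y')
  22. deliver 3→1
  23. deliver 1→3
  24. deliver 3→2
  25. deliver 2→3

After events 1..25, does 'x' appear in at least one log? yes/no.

step 1 timeout(3): 3={cand,t=1,log=-}
step 2 deliver 3→1: 1={foll,t=1,log=-}
step 3 deliver 1→3: —
step 4 deliver 3→2: 2={foll,t=1,log=-}
step 5 deliver 2→3: 3={lead,t=1,log=-}
step 6 deliver 3→0: 0={foll,t=1,log=-}
step 7 deliver 0→3: —
step 8 deliver 3→4: 4={foll,t=1,log=-}
step 9 deliver 4→3: —
step 10 timeout(4): 4={cand,t=2,log=-}
step 11 deliver 4→0: 0={foll,t=2,log=-}
step 12 deliver 0→4: —
step 13 deliver 4→1: 1={foll,t=2,log=-}
step 14 deliver 1→4: 4={lead,t=2,log=-}
step 15 deliver 4→2: 2={foll,t=2,log=-}
step 16 deliver 2→4: —
step 17 deliver 4→3: 3={foll,t=2,log=-}
step 18 deliver 3→4: —
step 19 propose(3,'x'): —
step 20 crash(0): 0={✗foll,t=2,log=-}
step 21 propose(3,'y'): —
step 22 deliver 3→1: —
step 23 deliver 1→3: —
step 24 deliver 3→2: —
step 25 deliver 2→3: —

no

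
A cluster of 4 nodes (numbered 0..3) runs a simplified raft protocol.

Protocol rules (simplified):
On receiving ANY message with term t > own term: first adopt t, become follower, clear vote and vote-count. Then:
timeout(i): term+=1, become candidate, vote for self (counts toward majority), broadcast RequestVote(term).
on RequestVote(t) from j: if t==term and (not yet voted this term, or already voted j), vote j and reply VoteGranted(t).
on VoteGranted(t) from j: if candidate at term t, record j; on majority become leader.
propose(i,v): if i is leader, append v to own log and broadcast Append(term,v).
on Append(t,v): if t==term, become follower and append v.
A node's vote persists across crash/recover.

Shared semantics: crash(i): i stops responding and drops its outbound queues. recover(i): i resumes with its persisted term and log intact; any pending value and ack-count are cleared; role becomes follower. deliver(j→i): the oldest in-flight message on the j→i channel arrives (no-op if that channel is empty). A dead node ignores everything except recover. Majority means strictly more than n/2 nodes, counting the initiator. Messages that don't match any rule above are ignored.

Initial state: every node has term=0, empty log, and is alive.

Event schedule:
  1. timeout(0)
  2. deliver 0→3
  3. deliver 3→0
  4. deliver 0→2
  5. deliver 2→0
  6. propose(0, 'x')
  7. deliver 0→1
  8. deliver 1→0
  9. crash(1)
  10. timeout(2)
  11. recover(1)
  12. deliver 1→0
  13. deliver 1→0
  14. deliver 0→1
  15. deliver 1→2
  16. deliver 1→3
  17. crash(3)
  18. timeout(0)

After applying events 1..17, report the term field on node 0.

1

after 1 — timeout(0): n0:cand/t1/[-]
after 2 — deliver 0→3: n3:foll/t1/[-]
after 3 — deliver 3→0: ·
after 4 — deliver 0→2: n2:foll/t1/[-]
after 5 — deliver 2→0: n0:lead/t1/[-]
after 6 — propose(0,'x'): n0:lead/t1/[x]
after 7 — deliver 0→1: n1:foll/t1/[-]
after 8 — deliver 1→0: ·
after 9 — crash(1): n1:✗foll/t1/[-]
after 10 — timeout(2): n2:cand/t2/[-]
after 11 — recover(1): n1:foll/t1/[-]
after 12 — deliver 1→0: ·
after 13 — deliver 1→0: ·
after 14 — deliver 0→1: n1:foll/t1/[x]
after 15 — deliver 1→2: ·
after 16 — deliver 1→3: ·
after 17 — crash(3): n3:✗foll/t1/[-]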